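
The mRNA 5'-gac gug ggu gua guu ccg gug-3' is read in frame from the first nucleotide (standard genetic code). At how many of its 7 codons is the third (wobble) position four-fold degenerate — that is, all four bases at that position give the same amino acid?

6

Codon 1 GAC (Asp): third position 2-fold.
Codon 2 GUG (Val): third position 4-fold.
Codon 3 GGU (Gly): third position 4-fold.
Codon 4 GUA (Val): third position 4-fold.
Codon 5 GUU (Val): third position 4-fold.
Codon 6 CCG (Pro): third position 4-fold.
Codon 7 GUG (Val): third position 4-fold.
Four-fold degenerate third positions: 6.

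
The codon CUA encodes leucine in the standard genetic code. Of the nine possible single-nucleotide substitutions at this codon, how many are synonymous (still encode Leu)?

Position 1: UUA → 1 synonymous.
Position 2: none → 0 synonymous.
Position 3: CUU, CUC, CUG → 3 synonymous.
Total: 1 + 0 + 3 = 4.

4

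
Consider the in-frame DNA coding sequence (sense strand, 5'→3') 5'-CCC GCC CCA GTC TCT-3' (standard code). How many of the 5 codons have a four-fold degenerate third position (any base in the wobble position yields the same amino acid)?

5

Codon 1 CCC (Pro): third position 4-fold.
Codon 2 GCC (Ala): third position 4-fold.
Codon 3 CCA (Pro): third position 4-fold.
Codon 4 GTC (Val): third position 4-fold.
Codon 5 TCT (Ser): third position 4-fold.
Four-fold degenerate third positions: 5.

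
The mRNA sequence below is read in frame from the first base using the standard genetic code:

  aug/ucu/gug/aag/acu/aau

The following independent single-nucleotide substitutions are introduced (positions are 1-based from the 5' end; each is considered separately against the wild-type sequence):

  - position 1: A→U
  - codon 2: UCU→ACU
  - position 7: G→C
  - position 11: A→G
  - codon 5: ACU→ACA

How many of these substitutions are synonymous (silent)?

Codon 1: AUG (Met) → UUG (Leu) — missense.
Codon 2: UCU (Ser) → ACU (Thr) — missense.
Codon 3: GUG (Val) → CUG (Leu) — missense.
Codon 4: AAG (Lys) → AGG (Arg) — missense.
Codon 5: ACU (Thr) → ACA (Thr) — synonymous.
Synonymous: 1 of 5.

1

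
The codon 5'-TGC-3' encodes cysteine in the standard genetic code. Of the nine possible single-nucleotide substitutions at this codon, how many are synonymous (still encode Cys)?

Position 1: none → 0 synonymous.
Position 2: none → 0 synonymous.
Position 3: TGT → 1 synonymous.
Total: 0 + 0 + 1 = 1.

1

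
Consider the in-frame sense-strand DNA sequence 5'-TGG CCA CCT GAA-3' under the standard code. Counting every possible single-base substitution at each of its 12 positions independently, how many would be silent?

7

Codon 1 (TGG, Trp): 0 synonymous substitutions.
Codon 2 (CCA, Pro): 3 synonymous substitutions.
Codon 3 (CCT, Pro): 3 synonymous substitutions.
Codon 4 (GAA, Glu): 1 synonymous substitution.
Total: 0 + 3 + 3 + 1 = 7.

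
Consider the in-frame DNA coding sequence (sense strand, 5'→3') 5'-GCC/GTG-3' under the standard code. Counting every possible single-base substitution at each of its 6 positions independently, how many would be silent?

6

Codon 1 (GCC, Ala): 3 synonymous substitutions.
Codon 2 (GTG, Val): 3 synonymous substitutions.
Total: 3 + 3 = 6.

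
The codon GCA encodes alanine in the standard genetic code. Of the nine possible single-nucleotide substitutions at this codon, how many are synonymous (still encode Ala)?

Position 1: none → 0 synonymous.
Position 2: none → 0 synonymous.
Position 3: GCU, GCC, GCG → 3 synonymous.
Total: 0 + 0 + 3 = 3.

3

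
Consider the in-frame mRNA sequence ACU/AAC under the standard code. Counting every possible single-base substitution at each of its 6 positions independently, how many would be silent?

Codon 1 (ACU, Thr): 3 synonymous substitutions.
Codon 2 (AAC, Asn): 1 synonymous substitution.
Total: 3 + 1 = 4.

4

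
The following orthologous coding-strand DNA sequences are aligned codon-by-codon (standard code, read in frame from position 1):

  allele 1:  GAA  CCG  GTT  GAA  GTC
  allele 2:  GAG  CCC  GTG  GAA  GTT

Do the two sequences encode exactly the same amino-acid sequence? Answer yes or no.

Codon 1: GAA Glu / GAG Glu — synonymous.
Codon 2: CCG Pro / CCC Pro — synonymous.
Codon 3: GTT Val / GTG Val — synonymous.
Codon 4: GAA Glu / GAA Glu — identical.
Codon 5: GTC Val / GTT Val — synonymous.
Nonsynonymous differences: 0 → same protein.

yes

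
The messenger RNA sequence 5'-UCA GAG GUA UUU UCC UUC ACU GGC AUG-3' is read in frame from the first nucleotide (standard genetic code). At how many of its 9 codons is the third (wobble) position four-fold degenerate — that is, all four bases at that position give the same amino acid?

5

Codon 1 UCA (Ser): third position 4-fold.
Codon 2 GAG (Glu): third position 2-fold.
Codon 3 GUA (Val): third position 4-fold.
Codon 4 UUU (Phe): third position 2-fold.
Codon 5 UCC (Ser): third position 4-fold.
Codon 6 UUC (Phe): third position 2-fold.
Codon 7 ACU (Thr): third position 4-fold.
Codon 8 GGC (Gly): third position 4-fold.
Codon 9 AUG (Met): third position 1-fold.
Four-fold degenerate third positions: 5.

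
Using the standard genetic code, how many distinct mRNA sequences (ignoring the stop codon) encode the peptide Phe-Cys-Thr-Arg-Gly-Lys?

Phe: 2 codons.
Cys: 2 codons.
Thr: 4 codons.
Arg: 6 codons.
Gly: 4 codons.
Lys: 2 codons.
2 × 2 × 4 × 6 × 4 × 2 = 768.

768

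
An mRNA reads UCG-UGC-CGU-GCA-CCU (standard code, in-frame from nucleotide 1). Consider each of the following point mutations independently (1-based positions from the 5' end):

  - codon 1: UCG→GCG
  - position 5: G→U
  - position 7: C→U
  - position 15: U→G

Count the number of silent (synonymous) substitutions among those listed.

1

Codon 1: UCG (Ser) → GCG (Ala) — missense.
Codon 2: UGC (Cys) → UUC (Phe) — missense.
Codon 3: CGU (Arg) → UGU (Cys) — missense.
Codon 5: CCU (Pro) → CCG (Pro) — synonymous.
Synonymous: 1 of 4.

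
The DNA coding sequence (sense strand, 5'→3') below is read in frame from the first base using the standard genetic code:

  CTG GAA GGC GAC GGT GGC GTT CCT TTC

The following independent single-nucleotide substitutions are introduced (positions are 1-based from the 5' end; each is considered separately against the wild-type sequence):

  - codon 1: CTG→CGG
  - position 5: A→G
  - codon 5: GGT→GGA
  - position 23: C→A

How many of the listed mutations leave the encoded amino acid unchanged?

1

Codon 1: CTG (Leu) → CGG (Arg) — missense.
Codon 2: GAA (Glu) → GGA (Gly) — missense.
Codon 5: GGT (Gly) → GGA (Gly) — synonymous.
Codon 8: CCT (Pro) → CAT (His) — missense.
Synonymous: 1 of 4.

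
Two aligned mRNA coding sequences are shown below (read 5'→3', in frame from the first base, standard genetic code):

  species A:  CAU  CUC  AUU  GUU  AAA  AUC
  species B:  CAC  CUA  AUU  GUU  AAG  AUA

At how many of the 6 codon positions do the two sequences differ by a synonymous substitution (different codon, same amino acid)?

4

Codon 1: CAU His / CAC His — synonymous.
Codon 2: CUC Leu / CUA Leu — synonymous.
Codon 3: AUU Ile / AUU Ile — identical.
Codon 4: GUU Val / GUU Val — identical.
Codon 5: AAA Lys / AAG Lys — synonymous.
Codon 6: AUC Ile / AUA Ile — synonymous.
Synonymous differences: 4.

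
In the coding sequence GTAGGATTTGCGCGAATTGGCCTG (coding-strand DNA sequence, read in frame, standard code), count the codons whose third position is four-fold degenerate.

6

Codon 1 GTA (Val): third position 4-fold.
Codon 2 GGA (Gly): third position 4-fold.
Codon 3 TTT (Phe): third position 2-fold.
Codon 4 GCG (Ala): third position 4-fold.
Codon 5 CGA (Arg): third position 4-fold.
Codon 6 ATT (Ile): third position 3-fold.
Codon 7 GGC (Gly): third position 4-fold.
Codon 8 CTG (Leu): third position 4-fold.
Four-fold degenerate third positions: 6.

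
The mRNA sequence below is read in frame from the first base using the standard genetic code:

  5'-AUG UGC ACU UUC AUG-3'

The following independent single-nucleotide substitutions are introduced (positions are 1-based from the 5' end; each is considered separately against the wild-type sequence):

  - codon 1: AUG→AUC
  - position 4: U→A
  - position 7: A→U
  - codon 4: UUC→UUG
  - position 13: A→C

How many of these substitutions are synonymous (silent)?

0

Codon 1: AUG (Met) → AUC (Ile) — missense.
Codon 2: UGC (Cys) → AGC (Ser) — missense.
Codon 3: ACU (Thr) → UCU (Ser) — missense.
Codon 4: UUC (Phe) → UUG (Leu) — missense.
Codon 5: AUG (Met) → CUG (Leu) — missense.
Synonymous: 0 of 5.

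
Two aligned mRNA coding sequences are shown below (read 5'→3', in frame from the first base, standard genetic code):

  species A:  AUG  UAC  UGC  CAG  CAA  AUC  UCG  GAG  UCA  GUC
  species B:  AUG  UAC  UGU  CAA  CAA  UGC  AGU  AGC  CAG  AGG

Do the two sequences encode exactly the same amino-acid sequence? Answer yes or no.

Codon 1: AUG Met / AUG Met — identical.
Codon 2: UAC Tyr / UAC Tyr — identical.
Codon 3: UGC Cys / UGU Cys — synonymous.
Codon 4: CAG Gln / CAA Gln — synonymous.
Codon 5: CAA Gln / CAA Gln — identical.
Codon 6: AUC Ile / UGC Cys — nonsynonymous.
Codon 7: UCG Ser / AGU Ser — synonymous.
Codon 8: GAG Glu / AGC Ser — nonsynonymous.
Codon 9: UCA Ser / CAG Gln — nonsynonymous.
Codon 10: GUC Val / AGG Arg — nonsynonymous.
Nonsynonymous differences: 4 → different protein.

no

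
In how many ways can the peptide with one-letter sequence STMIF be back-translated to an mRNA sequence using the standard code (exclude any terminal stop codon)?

Ser: 6 codons.
Thr: 4 codons.
Met: 1 codon.
Ile: 3 codons.
Phe: 2 codons.
6 × 4 × 1 × 3 × 2 = 144.

144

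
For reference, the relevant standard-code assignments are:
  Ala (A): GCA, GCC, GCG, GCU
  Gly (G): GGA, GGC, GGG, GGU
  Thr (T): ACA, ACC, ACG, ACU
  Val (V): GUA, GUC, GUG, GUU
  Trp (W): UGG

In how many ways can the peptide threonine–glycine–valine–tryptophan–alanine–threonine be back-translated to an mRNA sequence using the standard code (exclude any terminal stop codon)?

Thr: 4 codons.
Gly: 4 codons.
Val: 4 codons.
Trp: 1 codon.
Ala: 4 codons.
Thr: 4 codons.
4 × 4 × 4 × 1 × 4 × 4 = 1024.

1024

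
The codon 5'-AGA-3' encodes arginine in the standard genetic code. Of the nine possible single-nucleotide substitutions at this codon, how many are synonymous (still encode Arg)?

Position 1: CGA → 1 synonymous.
Position 2: none → 0 synonymous.
Position 3: AGG → 1 synonymous.
Total: 1 + 0 + 1 = 2.

2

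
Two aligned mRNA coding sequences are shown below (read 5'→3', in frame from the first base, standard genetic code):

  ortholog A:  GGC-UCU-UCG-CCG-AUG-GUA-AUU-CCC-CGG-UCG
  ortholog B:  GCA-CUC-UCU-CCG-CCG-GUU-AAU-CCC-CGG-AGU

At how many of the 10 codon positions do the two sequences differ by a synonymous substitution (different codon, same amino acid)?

3

Codon 1: GGC Gly / GCA Ala — nonsynonymous.
Codon 2: UCU Ser / CUC Leu — nonsynonymous.
Codon 3: UCG Ser / UCU Ser — synonymous.
Codon 4: CCG Pro / CCG Pro — identical.
Codon 5: AUG Met / CCG Pro — nonsynonymous.
Codon 6: GUA Val / GUU Val — synonymous.
Codon 7: AUU Ile / AAU Asn — nonsynonymous.
Codon 8: CCC Pro / CCC Pro — identical.
Codon 9: CGG Arg / CGG Arg — identical.
Codon 10: UCG Ser / AGU Ser — synonymous.
Synonymous differences: 3.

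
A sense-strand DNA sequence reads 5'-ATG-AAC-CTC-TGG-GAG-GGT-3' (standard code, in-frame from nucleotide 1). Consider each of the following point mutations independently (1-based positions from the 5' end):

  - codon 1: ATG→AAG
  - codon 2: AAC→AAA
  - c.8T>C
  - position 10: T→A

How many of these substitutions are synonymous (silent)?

0

Codon 1: ATG (Met) → AAG (Lys) — missense.
Codon 2: AAC (Asn) → AAA (Lys) — missense.
Codon 3: CTC (Leu) → CCC (Pro) — missense.
Codon 4: TGG (Trp) → AGG (Arg) — missense.
Synonymous: 0 of 4.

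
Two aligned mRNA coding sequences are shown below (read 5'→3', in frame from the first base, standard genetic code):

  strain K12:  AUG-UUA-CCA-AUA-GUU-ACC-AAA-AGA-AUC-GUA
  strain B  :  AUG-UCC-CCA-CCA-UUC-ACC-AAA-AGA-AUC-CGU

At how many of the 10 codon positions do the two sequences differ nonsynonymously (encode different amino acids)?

Codon 1: AUG Met / AUG Met — identical.
Codon 2: UUA Leu / UCC Ser — nonsynonymous.
Codon 3: CCA Pro / CCA Pro — identical.
Codon 4: AUA Ile / CCA Pro — nonsynonymous.
Codon 5: GUU Val / UUC Phe — nonsynonymous.
Codon 6: ACC Thr / ACC Thr — identical.
Codon 7: AAA Lys / AAA Lys — identical.
Codon 8: AGA Arg / AGA Arg — identical.
Codon 9: AUC Ile / AUC Ile — identical.
Codon 10: GUA Val / CGU Arg — nonsynonymous.
Nonsynonymous differences: 4.

4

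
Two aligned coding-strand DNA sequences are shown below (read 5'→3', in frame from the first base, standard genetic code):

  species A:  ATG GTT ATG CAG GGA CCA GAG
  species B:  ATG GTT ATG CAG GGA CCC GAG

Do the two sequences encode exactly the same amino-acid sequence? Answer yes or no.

Codon 1: ATG Met / ATG Met — identical.
Codon 2: GTT Val / GTT Val — identical.
Codon 3: ATG Met / ATG Met — identical.
Codon 4: CAG Gln / CAG Gln — identical.
Codon 5: GGA Gly / GGA Gly — identical.
Codon 6: CCA Pro / CCC Pro — synonymous.
Codon 7: GAG Glu / GAG Glu — identical.
Nonsynonymous differences: 0 → same protein.

yes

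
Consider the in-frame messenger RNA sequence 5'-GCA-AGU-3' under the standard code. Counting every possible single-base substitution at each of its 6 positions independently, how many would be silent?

Codon 1 (GCA, Ala): 3 synonymous substitutions.
Codon 2 (AGU, Ser): 1 synonymous substitution.
Total: 3 + 1 = 4.

4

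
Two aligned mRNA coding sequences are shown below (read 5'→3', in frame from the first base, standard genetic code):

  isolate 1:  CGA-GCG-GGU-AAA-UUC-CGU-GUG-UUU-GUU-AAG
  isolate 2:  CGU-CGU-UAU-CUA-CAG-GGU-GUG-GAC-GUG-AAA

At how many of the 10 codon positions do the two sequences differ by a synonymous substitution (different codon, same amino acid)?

3

Codon 1: CGA Arg / CGU Arg — synonymous.
Codon 2: GCG Ala / CGU Arg — nonsynonymous.
Codon 3: GGU Gly / UAU Tyr — nonsynonymous.
Codon 4: AAA Lys / CUA Leu — nonsynonymous.
Codon 5: UUC Phe / CAG Gln — nonsynonymous.
Codon 6: CGU Arg / GGU Gly — nonsynonymous.
Codon 7: GUG Val / GUG Val — identical.
Codon 8: UUU Phe / GAC Asp — nonsynonymous.
Codon 9: GUU Val / GUG Val — synonymous.
Codon 10: AAG Lys / AAA Lys — synonymous.
Synonymous differences: 3.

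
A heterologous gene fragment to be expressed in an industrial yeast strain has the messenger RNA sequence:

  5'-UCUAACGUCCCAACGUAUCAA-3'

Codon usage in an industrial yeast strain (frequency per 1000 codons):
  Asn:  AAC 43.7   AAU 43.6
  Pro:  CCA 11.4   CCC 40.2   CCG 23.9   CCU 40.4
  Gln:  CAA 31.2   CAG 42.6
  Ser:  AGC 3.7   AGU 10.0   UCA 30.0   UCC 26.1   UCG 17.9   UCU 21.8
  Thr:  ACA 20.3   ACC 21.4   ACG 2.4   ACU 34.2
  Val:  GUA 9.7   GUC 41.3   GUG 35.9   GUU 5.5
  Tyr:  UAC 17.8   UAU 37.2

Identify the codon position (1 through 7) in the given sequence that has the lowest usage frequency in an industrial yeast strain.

Codon 1 UCU (Ser): 21.8 per 1000.
Codon 2 AAC (Asn): 43.7 per 1000.
Codon 3 GUC (Val): 41.3 per 1000.
Codon 4 CCA (Pro): 11.4 per 1000.
Codon 5 ACG (Thr): 2.4 per 1000.
Codon 6 UAU (Tyr): 37.2 per 1000.
Codon 7 CAA (Gln): 31.2 per 1000.
Lowest frequency is 2.4 at codon 5.

5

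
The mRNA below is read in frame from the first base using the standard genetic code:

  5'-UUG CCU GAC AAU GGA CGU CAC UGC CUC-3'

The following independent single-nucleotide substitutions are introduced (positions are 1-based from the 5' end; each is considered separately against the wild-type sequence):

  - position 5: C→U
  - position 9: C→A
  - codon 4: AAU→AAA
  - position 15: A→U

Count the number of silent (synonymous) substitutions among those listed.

Codon 2: CCU (Pro) → CUU (Leu) — missense.
Codon 3: GAC (Asp) → GAA (Glu) — missense.
Codon 4: AAU (Asn) → AAA (Lys) — missense.
Codon 5: GGA (Gly) → GGU (Gly) — synonymous.
Synonymous: 1 of 4.

1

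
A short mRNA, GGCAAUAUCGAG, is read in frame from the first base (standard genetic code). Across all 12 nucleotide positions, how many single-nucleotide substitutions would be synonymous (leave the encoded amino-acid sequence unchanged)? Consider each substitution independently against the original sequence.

7

Codon 1 (GGC, Gly): 3 synonymous substitutions.
Codon 2 (AAU, Asn): 1 synonymous substitution.
Codon 3 (AUC, Ile): 2 synonymous substitutions.
Codon 4 (GAG, Glu): 1 synonymous substitution.
Total: 3 + 1 + 2 + 1 = 7.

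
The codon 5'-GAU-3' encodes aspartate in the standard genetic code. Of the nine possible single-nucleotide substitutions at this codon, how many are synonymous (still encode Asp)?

Position 1: none → 0 synonymous.
Position 2: none → 0 synonymous.
Position 3: GAC → 1 synonymous.
Total: 0 + 0 + 1 = 1.

1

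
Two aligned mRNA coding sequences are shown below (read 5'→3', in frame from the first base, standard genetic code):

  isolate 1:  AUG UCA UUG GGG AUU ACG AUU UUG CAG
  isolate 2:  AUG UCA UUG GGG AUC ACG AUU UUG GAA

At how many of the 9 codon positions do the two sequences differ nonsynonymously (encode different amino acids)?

Codon 1: AUG Met / AUG Met — identical.
Codon 2: UCA Ser / UCA Ser — identical.
Codon 3: UUG Leu / UUG Leu — identical.
Codon 4: GGG Gly / GGG Gly — identical.
Codon 5: AUU Ile / AUC Ile — synonymous.
Codon 6: ACG Thr / ACG Thr — identical.
Codon 7: AUU Ile / AUU Ile — identical.
Codon 8: UUG Leu / UUG Leu — identical.
Codon 9: CAG Gln / GAA Glu — nonsynonymous.
Nonsynonymous differences: 1.

1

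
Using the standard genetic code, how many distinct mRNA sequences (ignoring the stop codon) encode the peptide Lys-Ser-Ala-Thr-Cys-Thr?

1536

Lys: 2 codons.
Ser: 6 codons.
Ala: 4 codons.
Thr: 4 codons.
Cys: 2 codons.
Thr: 4 codons.
2 × 6 × 4 × 4 × 2 × 4 = 1536.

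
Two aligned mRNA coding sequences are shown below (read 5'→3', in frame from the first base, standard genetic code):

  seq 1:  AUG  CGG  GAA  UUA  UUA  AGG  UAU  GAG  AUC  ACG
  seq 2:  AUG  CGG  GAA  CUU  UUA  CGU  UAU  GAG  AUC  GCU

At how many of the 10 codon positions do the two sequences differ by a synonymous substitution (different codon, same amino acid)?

2

Codon 1: AUG Met / AUG Met — identical.
Codon 2: CGG Arg / CGG Arg — identical.
Codon 3: GAA Glu / GAA Glu — identical.
Codon 4: UUA Leu / CUU Leu — synonymous.
Codon 5: UUA Leu / UUA Leu — identical.
Codon 6: AGG Arg / CGU Arg — synonymous.
Codon 7: UAU Tyr / UAU Tyr — identical.
Codon 8: GAG Glu / GAG Glu — identical.
Codon 9: AUC Ile / AUC Ile — identical.
Codon 10: ACG Thr / GCU Ala — nonsynonymous.
Synonymous differences: 2.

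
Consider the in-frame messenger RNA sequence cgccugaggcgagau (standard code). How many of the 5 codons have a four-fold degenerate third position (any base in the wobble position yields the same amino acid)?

3

Codon 1 CGC (Arg): third position 4-fold.
Codon 2 CUG (Leu): third position 4-fold.
Codon 3 AGG (Arg): third position 2-fold.
Codon 4 CGA (Arg): third position 4-fold.
Codon 5 GAU (Asp): third position 2-fold.
Four-fold degenerate third positions: 3.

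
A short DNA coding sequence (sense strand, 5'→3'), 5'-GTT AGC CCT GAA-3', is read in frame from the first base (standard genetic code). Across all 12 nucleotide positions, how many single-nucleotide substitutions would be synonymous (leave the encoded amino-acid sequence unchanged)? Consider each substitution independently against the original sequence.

Codon 1 (GTT, Val): 3 synonymous substitutions.
Codon 2 (AGC, Ser): 1 synonymous substitution.
Codon 3 (CCT, Pro): 3 synonymous substitutions.
Codon 4 (GAA, Glu): 1 synonymous substitution.
Total: 3 + 1 + 3 + 1 = 8.

8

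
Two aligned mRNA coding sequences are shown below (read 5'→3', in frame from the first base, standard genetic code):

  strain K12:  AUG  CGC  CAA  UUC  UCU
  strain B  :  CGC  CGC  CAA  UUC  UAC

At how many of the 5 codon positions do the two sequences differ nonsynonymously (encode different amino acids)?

2

Codon 1: AUG Met / CGC Arg — nonsynonymous.
Codon 2: CGC Arg / CGC Arg — identical.
Codon 3: CAA Gln / CAA Gln — identical.
Codon 4: UUC Phe / UUC Phe — identical.
Codon 5: UCU Ser / UAC Tyr — nonsynonymous.
Nonsynonymous differences: 2.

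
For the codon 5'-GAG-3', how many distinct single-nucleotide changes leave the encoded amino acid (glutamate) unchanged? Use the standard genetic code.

1

Position 1: none → 0 synonymous.
Position 2: none → 0 synonymous.
Position 3: GAA → 1 synonymous.
Total: 0 + 0 + 1 = 1.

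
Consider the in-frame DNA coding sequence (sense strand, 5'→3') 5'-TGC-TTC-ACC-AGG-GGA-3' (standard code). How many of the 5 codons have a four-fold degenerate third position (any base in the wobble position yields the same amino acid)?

2

Codon 1 TGC (Cys): third position 2-fold.
Codon 2 TTC (Phe): third position 2-fold.
Codon 3 ACC (Thr): third position 4-fold.
Codon 4 AGG (Arg): third position 2-fold.
Codon 5 GGA (Gly): third position 4-fold.
Four-fold degenerate third positions: 2.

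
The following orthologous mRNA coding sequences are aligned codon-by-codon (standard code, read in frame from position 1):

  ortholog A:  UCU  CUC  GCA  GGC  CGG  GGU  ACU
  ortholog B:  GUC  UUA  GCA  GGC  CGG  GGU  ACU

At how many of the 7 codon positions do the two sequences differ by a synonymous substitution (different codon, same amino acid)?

Codon 1: UCU Ser / GUC Val — nonsynonymous.
Codon 2: CUC Leu / UUA Leu — synonymous.
Codon 3: GCA Ala / GCA Ala — identical.
Codon 4: GGC Gly / GGC Gly — identical.
Codon 5: CGG Arg / CGG Arg — identical.
Codon 6: GGU Gly / GGU Gly — identical.
Codon 7: ACU Thr / ACU Thr — identical.
Synonymous differences: 1.

1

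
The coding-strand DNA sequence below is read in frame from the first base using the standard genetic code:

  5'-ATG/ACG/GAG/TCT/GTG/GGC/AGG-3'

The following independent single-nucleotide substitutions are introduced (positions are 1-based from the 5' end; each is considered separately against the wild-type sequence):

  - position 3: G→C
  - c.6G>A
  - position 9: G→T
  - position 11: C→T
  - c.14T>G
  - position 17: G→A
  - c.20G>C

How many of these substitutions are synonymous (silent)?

Codon 1: ATG (Met) → ATC (Ile) — missense.
Codon 2: ACG (Thr) → ACA (Thr) — synonymous.
Codon 3: GAG (Glu) → GAT (Asp) — missense.
Codon 4: TCT (Ser) → TTT (Phe) — missense.
Codon 5: GTG (Val) → GGG (Gly) — missense.
Codon 6: GGC (Gly) → GAC (Asp) — missense.
Codon 7: AGG (Arg) → ACG (Thr) — missense.
Synonymous: 1 of 7.

1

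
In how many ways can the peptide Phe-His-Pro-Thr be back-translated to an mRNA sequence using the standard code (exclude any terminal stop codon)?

64

Phe: 2 codons.
His: 2 codons.
Pro: 4 codons.
Thr: 4 codons.
2 × 2 × 4 × 4 = 64.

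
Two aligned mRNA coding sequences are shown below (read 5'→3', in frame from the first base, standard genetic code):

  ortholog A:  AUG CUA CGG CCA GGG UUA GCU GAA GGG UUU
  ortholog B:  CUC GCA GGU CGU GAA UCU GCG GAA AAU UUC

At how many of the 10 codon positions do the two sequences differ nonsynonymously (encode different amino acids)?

Codon 1: AUG Met / CUC Leu — nonsynonymous.
Codon 2: CUA Leu / GCA Ala — nonsynonymous.
Codon 3: CGG Arg / GGU Gly — nonsynonymous.
Codon 4: CCA Pro / CGU Arg — nonsynonymous.
Codon 5: GGG Gly / GAA Glu — nonsynonymous.
Codon 6: UUA Leu / UCU Ser — nonsynonymous.
Codon 7: GCU Ala / GCG Ala — synonymous.
Codon 8: GAA Glu / GAA Glu — identical.
Codon 9: GGG Gly / AAU Asn — nonsynonymous.
Codon 10: UUU Phe / UUC Phe — synonymous.
Nonsynonymous differences: 7.

7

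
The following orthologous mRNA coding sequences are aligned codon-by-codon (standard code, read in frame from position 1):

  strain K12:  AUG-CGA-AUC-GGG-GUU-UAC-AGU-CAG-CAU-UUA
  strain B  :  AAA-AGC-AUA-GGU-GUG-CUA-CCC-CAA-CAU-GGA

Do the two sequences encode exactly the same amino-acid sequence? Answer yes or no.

Codon 1: AUG Met / AAA Lys — nonsynonymous.
Codon 2: CGA Arg / AGC Ser — nonsynonymous.
Codon 3: AUC Ile / AUA Ile — synonymous.
Codon 4: GGG Gly / GGU Gly — synonymous.
Codon 5: GUU Val / GUG Val — synonymous.
Codon 6: UAC Tyr / CUA Leu — nonsynonymous.
Codon 7: AGU Ser / CCC Pro — nonsynonymous.
Codon 8: CAG Gln / CAA Gln — synonymous.
Codon 9: CAU His / CAU His — identical.
Codon 10: UUA Leu / GGA Gly — nonsynonymous.
Nonsynonymous differences: 5 → different protein.

no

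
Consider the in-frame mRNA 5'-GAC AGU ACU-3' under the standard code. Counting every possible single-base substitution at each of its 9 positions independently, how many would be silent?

5

Codon 1 (GAC, Asp): 1 synonymous substitution.
Codon 2 (AGU, Ser): 1 synonymous substitution.
Codon 3 (ACU, Thr): 3 synonymous substitutions.
Total: 1 + 1 + 3 = 5.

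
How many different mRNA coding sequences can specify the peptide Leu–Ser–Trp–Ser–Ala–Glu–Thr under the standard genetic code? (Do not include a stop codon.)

6912

Leu: 6 codons.
Ser: 6 codons.
Trp: 1 codon.
Ser: 6 codons.
Ala: 4 codons.
Glu: 2 codons.
Thr: 4 codons.
6 × 6 × 1 × 6 × 4 × 2 × 4 = 6912.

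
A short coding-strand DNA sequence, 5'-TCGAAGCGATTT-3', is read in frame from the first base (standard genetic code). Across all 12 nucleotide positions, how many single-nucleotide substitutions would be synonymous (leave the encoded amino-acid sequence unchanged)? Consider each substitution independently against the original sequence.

9

Codon 1 (TCG, Ser): 3 synonymous substitutions.
Codon 2 (AAG, Lys): 1 synonymous substitution.
Codon 3 (CGA, Arg): 4 synonymous substitutions.
Codon 4 (TTT, Phe): 1 synonymous substitution.
Total: 3 + 1 + 4 + 1 = 9.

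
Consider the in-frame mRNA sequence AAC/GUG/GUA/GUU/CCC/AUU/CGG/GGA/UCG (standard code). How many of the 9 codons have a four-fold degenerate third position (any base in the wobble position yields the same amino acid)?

7

Codon 1 AAC (Asn): third position 2-fold.
Codon 2 GUG (Val): third position 4-fold.
Codon 3 GUA (Val): third position 4-fold.
Codon 4 GUU (Val): third position 4-fold.
Codon 5 CCC (Pro): third position 4-fold.
Codon 6 AUU (Ile): third position 3-fold.
Codon 7 CGG (Arg): third position 4-fold.
Codon 8 GGA (Gly): third position 4-fold.
Codon 9 UCG (Ser): third position 4-fold.
Four-fold degenerate third positions: 7.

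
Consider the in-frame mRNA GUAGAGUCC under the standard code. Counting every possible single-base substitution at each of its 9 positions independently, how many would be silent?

Codon 1 (GUA, Val): 3 synonymous substitutions.
Codon 2 (GAG, Glu): 1 synonymous substitution.
Codon 3 (UCC, Ser): 3 synonymous substitutions.
Total: 3 + 1 + 3 = 7.

7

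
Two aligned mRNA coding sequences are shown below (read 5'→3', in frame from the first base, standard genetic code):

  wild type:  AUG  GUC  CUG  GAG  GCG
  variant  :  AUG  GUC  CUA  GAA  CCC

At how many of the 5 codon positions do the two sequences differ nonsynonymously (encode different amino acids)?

1

Codon 1: AUG Met / AUG Met — identical.
Codon 2: GUC Val / GUC Val — identical.
Codon 3: CUG Leu / CUA Leu — synonymous.
Codon 4: GAG Glu / GAA Glu — synonymous.
Codon 5: GCG Ala / CCC Pro — nonsynonymous.
Nonsynonymous differences: 1.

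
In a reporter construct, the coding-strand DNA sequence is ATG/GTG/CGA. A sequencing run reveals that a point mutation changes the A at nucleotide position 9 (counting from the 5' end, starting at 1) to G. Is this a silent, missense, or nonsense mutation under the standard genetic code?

Position 9 falls in codon 3: CGA → Arg.
After the substitution the codon is CGG → Arg.
Both encode Arg, so the change is synonymous.

silent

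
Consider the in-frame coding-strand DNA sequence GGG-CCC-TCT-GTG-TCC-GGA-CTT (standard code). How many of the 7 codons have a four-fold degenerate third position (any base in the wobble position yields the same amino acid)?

Codon 1 GGG (Gly): third position 4-fold.
Codon 2 CCC (Pro): third position 4-fold.
Codon 3 TCT (Ser): third position 4-fold.
Codon 4 GTG (Val): third position 4-fold.
Codon 5 TCC (Ser): third position 4-fold.
Codon 6 GGA (Gly): third position 4-fold.
Codon 7 CTT (Leu): third position 4-fold.
Four-fold degenerate third positions: 7.

7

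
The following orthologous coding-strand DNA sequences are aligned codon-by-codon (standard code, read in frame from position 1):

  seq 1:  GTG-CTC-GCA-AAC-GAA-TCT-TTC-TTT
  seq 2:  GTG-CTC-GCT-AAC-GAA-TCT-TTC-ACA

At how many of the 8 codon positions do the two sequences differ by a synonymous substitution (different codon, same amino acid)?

Codon 1: GTG Val / GTG Val — identical.
Codon 2: CTC Leu / CTC Leu — identical.
Codon 3: GCA Ala / GCT Ala — synonymous.
Codon 4: AAC Asn / AAC Asn — identical.
Codon 5: GAA Glu / GAA Glu — identical.
Codon 6: TCT Ser / TCT Ser — identical.
Codon 7: TTC Phe / TTC Phe — identical.
Codon 8: TTT Phe / ACA Thr — nonsynonymous.
Synonymous differences: 1.

1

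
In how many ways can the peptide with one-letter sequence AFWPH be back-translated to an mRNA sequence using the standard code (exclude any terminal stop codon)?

64

Ala: 4 codons.
Phe: 2 codons.
Trp: 1 codon.
Pro: 4 codons.
His: 2 codons.
4 × 2 × 1 × 4 × 2 = 64.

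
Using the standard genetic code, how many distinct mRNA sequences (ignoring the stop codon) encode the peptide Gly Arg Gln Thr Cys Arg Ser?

Gly: 4 codons.
Arg: 6 codons.
Gln: 2 codons.
Thr: 4 codons.
Cys: 2 codons.
Arg: 6 codons.
Ser: 6 codons.
4 × 6 × 2 × 4 × 2 × 6 × 6 = 13824.

13824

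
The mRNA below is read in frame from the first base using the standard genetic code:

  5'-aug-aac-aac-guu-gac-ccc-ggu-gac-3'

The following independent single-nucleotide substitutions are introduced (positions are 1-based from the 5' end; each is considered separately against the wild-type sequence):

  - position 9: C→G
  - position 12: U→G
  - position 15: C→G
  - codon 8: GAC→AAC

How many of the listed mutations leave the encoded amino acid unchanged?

Codon 3: AAC (Asn) → AAG (Lys) — missense.
Codon 4: GUU (Val) → GUG (Val) — synonymous.
Codon 5: GAC (Asp) → GAG (Glu) — missense.
Codon 8: GAC (Asp) → AAC (Asn) — missense.
Synonymous: 1 of 4.

1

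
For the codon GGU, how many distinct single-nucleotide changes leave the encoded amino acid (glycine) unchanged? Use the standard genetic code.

3

Position 1: none → 0 synonymous.
Position 2: none → 0 synonymous.
Position 3: GGC, GGA, GGG → 3 synonymous.
Total: 0 + 0 + 3 = 3.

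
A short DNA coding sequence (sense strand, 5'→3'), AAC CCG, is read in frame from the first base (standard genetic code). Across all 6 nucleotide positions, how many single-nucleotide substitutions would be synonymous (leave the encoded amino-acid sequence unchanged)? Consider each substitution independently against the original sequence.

Codon 1 (AAC, Asn): 1 synonymous substitution.
Codon 2 (CCG, Pro): 3 synonymous substitutions.
Total: 1 + 3 = 4.

4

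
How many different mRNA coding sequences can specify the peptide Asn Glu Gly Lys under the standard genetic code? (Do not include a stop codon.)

Asn: 2 codons.
Glu: 2 codons.
Gly: 4 codons.
Lys: 2 codons.
2 × 2 × 4 × 2 = 32.

32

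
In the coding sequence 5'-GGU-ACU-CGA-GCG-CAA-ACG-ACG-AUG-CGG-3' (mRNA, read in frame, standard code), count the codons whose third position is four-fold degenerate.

Codon 1 GGU (Gly): third position 4-fold.
Codon 2 ACU (Thr): third position 4-fold.
Codon 3 CGA (Arg): third position 4-fold.
Codon 4 GCG (Ala): third position 4-fold.
Codon 5 CAA (Gln): third position 2-fold.
Codon 6 ACG (Thr): third position 4-fold.
Codon 7 ACG (Thr): third position 4-fold.
Codon 8 AUG (Met): third position 1-fold.
Codon 9 CGG (Arg): third position 4-fold.
Four-fold degenerate third positions: 7.

7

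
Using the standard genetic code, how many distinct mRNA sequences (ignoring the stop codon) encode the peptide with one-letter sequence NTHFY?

Asn: 2 codons.
Thr: 4 codons.
His: 2 codons.
Phe: 2 codons.
Tyr: 2 codons.
2 × 4 × 2 × 2 × 2 = 64.

64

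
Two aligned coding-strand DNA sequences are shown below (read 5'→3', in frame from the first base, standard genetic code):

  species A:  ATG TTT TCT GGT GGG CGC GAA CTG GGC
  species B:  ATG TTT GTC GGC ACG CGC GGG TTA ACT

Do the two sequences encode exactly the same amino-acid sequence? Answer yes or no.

no

Codon 1: ATG Met / ATG Met — identical.
Codon 2: TTT Phe / TTT Phe — identical.
Codon 3: TCT Ser / GTC Val — nonsynonymous.
Codon 4: GGT Gly / GGC Gly — synonymous.
Codon 5: GGG Gly / ACG Thr — nonsynonymous.
Codon 6: CGC Arg / CGC Arg — identical.
Codon 7: GAA Glu / GGG Gly — nonsynonymous.
Codon 8: CTG Leu / TTA Leu — synonymous.
Codon 9: GGC Gly / ACT Thr — nonsynonymous.
Nonsynonymous differences: 4 → different protein.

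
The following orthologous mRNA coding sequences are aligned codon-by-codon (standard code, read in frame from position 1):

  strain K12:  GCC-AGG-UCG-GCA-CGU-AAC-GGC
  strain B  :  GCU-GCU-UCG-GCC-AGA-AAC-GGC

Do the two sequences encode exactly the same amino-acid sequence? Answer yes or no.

no

Codon 1: GCC Ala / GCU Ala — synonymous.
Codon 2: AGG Arg / GCU Ala — nonsynonymous.
Codon 3: UCG Ser / UCG Ser — identical.
Codon 4: GCA Ala / GCC Ala — synonymous.
Codon 5: CGU Arg / AGA Arg — synonymous.
Codon 6: AAC Asn / AAC Asn — identical.
Codon 7: GGC Gly / GGC Gly — identical.
Nonsynonymous differences: 1 → different protein.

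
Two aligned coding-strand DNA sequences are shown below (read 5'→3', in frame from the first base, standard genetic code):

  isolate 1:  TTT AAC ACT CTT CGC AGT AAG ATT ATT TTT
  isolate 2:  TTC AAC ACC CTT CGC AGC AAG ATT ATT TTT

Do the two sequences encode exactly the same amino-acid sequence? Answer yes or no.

yes

Codon 1: TTT Phe / TTC Phe — synonymous.
Codon 2: AAC Asn / AAC Asn — identical.
Codon 3: ACT Thr / ACC Thr — synonymous.
Codon 4: CTT Leu / CTT Leu — identical.
Codon 5: CGC Arg / CGC Arg — identical.
Codon 6: AGT Ser / AGC Ser — synonymous.
Codon 7: AAG Lys / AAG Lys — identical.
Codon 8: ATT Ile / ATT Ile — identical.
Codon 9: ATT Ile / ATT Ile — identical.
Codon 10: TTT Phe / TTT Phe — identical.
Nonsynonymous differences: 0 → same protein.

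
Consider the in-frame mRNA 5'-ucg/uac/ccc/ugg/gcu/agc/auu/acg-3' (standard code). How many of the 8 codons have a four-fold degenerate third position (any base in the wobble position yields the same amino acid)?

Codon 1 UCG (Ser): third position 4-fold.
Codon 2 UAC (Tyr): third position 2-fold.
Codon 3 CCC (Pro): third position 4-fold.
Codon 4 UGG (Trp): third position 1-fold.
Codon 5 GCU (Ala): third position 4-fold.
Codon 6 AGC (Ser): third position 2-fold.
Codon 7 AUU (Ile): third position 3-fold.
Codon 8 ACG (Thr): third position 4-fold.
Four-fold degenerate third positions: 4.

4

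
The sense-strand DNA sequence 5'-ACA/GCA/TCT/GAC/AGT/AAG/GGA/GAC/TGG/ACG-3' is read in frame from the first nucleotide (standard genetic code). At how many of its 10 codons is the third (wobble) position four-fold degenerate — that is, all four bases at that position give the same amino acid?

Codon 1 ACA (Thr): third position 4-fold.
Codon 2 GCA (Ala): third position 4-fold.
Codon 3 TCT (Ser): third position 4-fold.
Codon 4 GAC (Asp): third position 2-fold.
Codon 5 AGT (Ser): third position 2-fold.
Codon 6 AAG (Lys): third position 2-fold.
Codon 7 GGA (Gly): third position 4-fold.
Codon 8 GAC (Asp): third position 2-fold.
Codon 9 TGG (Trp): third position 1-fold.
Codon 10 ACG (Thr): third position 4-fold.
Four-fold degenerate third positions: 5.

5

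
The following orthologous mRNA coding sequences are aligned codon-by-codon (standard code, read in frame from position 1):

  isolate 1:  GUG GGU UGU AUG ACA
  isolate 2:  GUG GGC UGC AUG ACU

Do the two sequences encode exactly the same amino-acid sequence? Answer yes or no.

yes

Codon 1: GUG Val / GUG Val — identical.
Codon 2: GGU Gly / GGC Gly — synonymous.
Codon 3: UGU Cys / UGC Cys — synonymous.
Codon 4: AUG Met / AUG Met — identical.
Codon 5: ACA Thr / ACU Thr — synonymous.
Nonsynonymous differences: 0 → same protein.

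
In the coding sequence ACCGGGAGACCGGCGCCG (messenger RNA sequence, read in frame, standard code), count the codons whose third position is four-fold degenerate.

5

Codon 1 ACC (Thr): third position 4-fold.
Codon 2 GGG (Gly): third position 4-fold.
Codon 3 AGA (Arg): third position 2-fold.
Codon 4 CCG (Pro): third position 4-fold.
Codon 5 GCG (Ala): third position 4-fold.
Codon 6 CCG (Pro): third position 4-fold.
Four-fold degenerate third positions: 5.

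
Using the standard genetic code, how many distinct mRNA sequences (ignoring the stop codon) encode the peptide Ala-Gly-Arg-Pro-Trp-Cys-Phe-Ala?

6144

Ala: 4 codons.
Gly: 4 codons.
Arg: 6 codons.
Pro: 4 codons.
Trp: 1 codon.
Cys: 2 codons.
Phe: 2 codons.
Ala: 4 codons.
4 × 4 × 6 × 4 × 1 × 2 × 2 × 4 = 6144.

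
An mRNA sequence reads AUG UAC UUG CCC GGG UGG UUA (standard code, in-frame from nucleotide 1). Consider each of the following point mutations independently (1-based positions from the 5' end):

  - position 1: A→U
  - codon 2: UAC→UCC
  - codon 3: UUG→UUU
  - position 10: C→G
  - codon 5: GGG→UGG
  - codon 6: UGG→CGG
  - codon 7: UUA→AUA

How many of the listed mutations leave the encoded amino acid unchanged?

Codon 1: AUG (Met) → UUG (Leu) — missense.
Codon 2: UAC (Tyr) → UCC (Ser) — missense.
Codon 3: UUG (Leu) → UUU (Phe) — missense.
Codon 4: CCC (Pro) → GCC (Ala) — missense.
Codon 5: GGG (Gly) → UGG (Trp) — missense.
Codon 6: UGG (Trp) → CGG (Arg) — missense.
Codon 7: UUA (Leu) → AUA (Ile) — missense.
Synonymous: 0 of 7.

0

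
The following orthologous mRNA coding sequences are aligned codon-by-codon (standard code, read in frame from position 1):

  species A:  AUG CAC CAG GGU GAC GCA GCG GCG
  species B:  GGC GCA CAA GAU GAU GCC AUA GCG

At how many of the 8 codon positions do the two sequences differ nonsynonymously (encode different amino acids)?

4

Codon 1: AUG Met / GGC Gly — nonsynonymous.
Codon 2: CAC His / GCA Ala — nonsynonymous.
Codon 3: CAG Gln / CAA Gln — synonymous.
Codon 4: GGU Gly / GAU Asp — nonsynonymous.
Codon 5: GAC Asp / GAU Asp — synonymous.
Codon 6: GCA Ala / GCC Ala — synonymous.
Codon 7: GCG Ala / AUA Ile — nonsynonymous.
Codon 8: GCG Ala / GCG Ala — identical.
Nonsynonymous differences: 4.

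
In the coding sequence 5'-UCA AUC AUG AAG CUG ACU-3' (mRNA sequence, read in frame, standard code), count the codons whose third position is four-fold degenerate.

3

Codon 1 UCA (Ser): third position 4-fold.
Codon 2 AUC (Ile): third position 3-fold.
Codon 3 AUG (Met): third position 1-fold.
Codon 4 AAG (Lys): third position 2-fold.
Codon 5 CUG (Leu): third position 4-fold.
Codon 6 ACU (Thr): third position 4-fold.
Four-fold degenerate third positions: 3.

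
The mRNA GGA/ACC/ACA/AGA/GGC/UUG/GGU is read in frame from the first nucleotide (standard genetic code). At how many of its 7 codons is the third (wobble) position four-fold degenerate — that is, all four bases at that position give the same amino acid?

5

Codon 1 GGA (Gly): third position 4-fold.
Codon 2 ACC (Thr): third position 4-fold.
Codon 3 ACA (Thr): third position 4-fold.
Codon 4 AGA (Arg): third position 2-fold.
Codon 5 GGC (Gly): third position 4-fold.
Codon 6 UUG (Leu): third position 2-fold.
Codon 7 GGU (Gly): third position 4-fold.
Four-fold degenerate third positions: 5.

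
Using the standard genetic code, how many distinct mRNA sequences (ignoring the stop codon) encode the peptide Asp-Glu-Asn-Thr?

Asp: 2 codons.
Glu: 2 codons.
Asn: 2 codons.
Thr: 4 codons.
2 × 2 × 2 × 4 = 32.

32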